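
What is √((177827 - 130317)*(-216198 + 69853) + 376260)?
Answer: I*√6952474690 ≈ 83382.0*I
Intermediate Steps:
√((177827 - 130317)*(-216198 + 69853) + 376260) = √(47510*(-146345) + 376260) = √(-6952850950 + 376260) = √(-6952474690) = I*√6952474690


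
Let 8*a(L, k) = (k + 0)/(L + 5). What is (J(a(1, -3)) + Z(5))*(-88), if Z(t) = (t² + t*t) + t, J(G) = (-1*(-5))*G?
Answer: -9625/2 ≈ -4812.5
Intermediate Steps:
a(L, k) = k/(8*(5 + L)) (a(L, k) = ((k + 0)/(L + 5))/8 = (k/(5 + L))/8 = k/(8*(5 + L)))
J(G) = 5*G
Z(t) = t + 2*t² (Z(t) = (t² + t²) + t = 2*t² + t = t + 2*t²)
(J(a(1, -3)) + Z(5))*(-88) = (5*((⅛)*(-3)/(5 + 1)) + 5*(1 + 2*5))*(-88) = (5*((⅛)*(-3)/6) + 5*(1 + 10))*(-88) = (5*((⅛)*(-3)*(⅙)) + 5*11)*(-88) = (5*(-1/16) + 55)*(-88) = (-5/16 + 55)*(-88) = (875/16)*(-88) = -9625/2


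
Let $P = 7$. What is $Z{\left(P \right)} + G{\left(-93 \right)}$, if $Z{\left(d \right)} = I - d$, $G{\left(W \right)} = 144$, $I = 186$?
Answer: $323$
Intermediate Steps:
$Z{\left(d \right)} = 186 - d$
$Z{\left(P \right)} + G{\left(-93 \right)} = \left(186 - 7\right) + 144 = 179 + 144 = 323$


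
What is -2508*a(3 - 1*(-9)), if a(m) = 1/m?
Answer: -209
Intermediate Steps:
-2508*a(3 - 1*(-9)) = -2508/(3 - 1*(-9)) = -2508/(3 + 9) = -2508/12 = -2508*1/12 = -209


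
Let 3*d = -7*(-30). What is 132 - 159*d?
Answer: -10998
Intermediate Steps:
d = 70 (d = (-7*(-30))/3 = (⅓)*210 = 70)
132 - 159*d = 132 - 159*70 = 132 - 11130 = -10998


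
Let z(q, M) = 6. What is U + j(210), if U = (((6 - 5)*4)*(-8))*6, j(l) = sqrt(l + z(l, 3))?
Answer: -192 + 6*sqrt(6) ≈ -177.30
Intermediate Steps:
j(l) = sqrt(6 + l) (j(l) = sqrt(l + 6) = sqrt(6 + l))
U = -192 (U = ((1*4)*(-8))*6 = (4*(-8))*6 = -32*6 = -192)
U + j(210) = -192 + sqrt(6 + 210) = -192 + sqrt(216) = -192 + 6*sqrt(6)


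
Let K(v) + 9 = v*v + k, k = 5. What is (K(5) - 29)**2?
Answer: 64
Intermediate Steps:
K(v) = -4 + v**2 (K(v) = -9 + (v*v + 5) = -9 + (v**2 + 5) = -9 + (5 + v**2) = -4 + v**2)
(K(5) - 29)**2 = ((-4 + 5**2) - 29)**2 = ((-4 + 25) - 29)**2 = (21 - 29)**2 = (-8)**2 = 64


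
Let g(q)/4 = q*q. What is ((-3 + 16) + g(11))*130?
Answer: 64610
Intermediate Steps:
g(q) = 4*q² (g(q) = 4*(q*q) = 4*q²)
((-3 + 16) + g(11))*130 = ((-3 + 16) + 4*11²)*130 = (13 + 4*121)*130 = (13 + 484)*130 = 497*130 = 64610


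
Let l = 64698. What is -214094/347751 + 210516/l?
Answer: 9892615984/3749799033 ≈ 2.6382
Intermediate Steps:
-214094/347751 + 210516/l = -214094/347751 + 210516/64698 = -214094*1/347751 + 210516*(1/64698) = -214094/347751 + 35086/10783 = 9892615984/3749799033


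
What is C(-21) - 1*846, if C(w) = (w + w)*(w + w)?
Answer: 918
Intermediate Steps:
C(w) = 4*w² (C(w) = (2*w)*(2*w) = 4*w²)
C(-21) - 1*846 = 4*(-21)² - 1*846 = 4*441 - 846 = 1764 - 846 = 918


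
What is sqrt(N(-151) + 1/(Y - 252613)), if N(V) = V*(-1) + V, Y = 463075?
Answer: sqrt(210462)/210462 ≈ 0.0021798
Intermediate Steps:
N(V) = 0 (N(V) = -V + V = 0)
sqrt(N(-151) + 1/(Y - 252613)) = sqrt(0 + 1/(463075 - 252613)) = sqrt(0 + 1/210462) = sqrt(1/210462) = sqrt(210462)/210462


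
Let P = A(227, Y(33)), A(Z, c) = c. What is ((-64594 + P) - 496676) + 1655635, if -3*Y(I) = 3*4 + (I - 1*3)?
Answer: 1094351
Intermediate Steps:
Y(I) = -3 - I/3 (Y(I) = -(3*4 + (I - 1*3))/3 = -(12 + (I - 3))/3 = -(12 + (-3 + I))/3 = -(9 + I)/3 = -3 - I/3)
P = -14 (P = -3 - 1/3*33 = -3 - 11 = -14)
((-64594 + P) - 496676) + 1655635 = ((-64594 - 14) - 496676) + 1655635 = (-64608 - 496676) + 1655635 = -561284 + 1655635 = 1094351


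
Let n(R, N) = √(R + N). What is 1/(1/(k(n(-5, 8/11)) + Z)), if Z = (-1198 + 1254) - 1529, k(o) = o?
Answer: -1473 + I*√517/11 ≈ -1473.0 + 2.0671*I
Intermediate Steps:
n(R, N) = √(N + R)
Z = -1473 (Z = 56 - 1529 = -1473)
1/(1/(k(n(-5, 8/11)) + Z)) = 1/(1/(√(8/11 - 5) - 1473)) = 1/(1/(√(-47/11) - 1473)) = 1/(1/(I*√517/11 - 1473)) = 1/(1/(-1473 + I*√517/11)) = -1473 + I*√517/11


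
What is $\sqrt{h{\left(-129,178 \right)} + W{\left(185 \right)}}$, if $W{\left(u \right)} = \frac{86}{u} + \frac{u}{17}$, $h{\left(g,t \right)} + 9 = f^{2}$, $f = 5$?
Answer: $\frac{\sqrt{270492015}}{3145} \approx 5.2295$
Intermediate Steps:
$h{\left(g,t \right)} = 16$ ($h{\left(g,t \right)} = -9 + 5^{2} = -9 + 25 = 16$)
$W{\left(u \right)} = \frac{86}{u} + \frac{u}{17}$ ($W{\left(u \right)} = \frac{86}{u} + u \frac{1}{17} = \frac{86}{u} + \frac{u}{17}$)
$\sqrt{h{\left(-129,178 \right)} + W{\left(185 \right)}} = \sqrt{16 + \left(\frac{86}{185} + \frac{1}{17} \cdot 185\right)} = \sqrt{16 + \left(86 \cdot \frac{1}{185} + \frac{185}{17}\right)} = \sqrt{16 + \left(\frac{86}{185} + \frac{185}{17}\right)} = \sqrt{16 + \frac{35687}{3145}} = \sqrt{\frac{86007}{3145}} = \frac{\sqrt{270492015}}{3145}$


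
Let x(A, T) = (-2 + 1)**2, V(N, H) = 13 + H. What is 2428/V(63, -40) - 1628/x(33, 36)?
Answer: -46384/27 ≈ -1717.9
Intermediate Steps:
x(A, T) = 1 (x(A, T) = (-1)**2 = 1)
2428/V(63, -40) - 1628/x(33, 36) = 2428/(13 - 40) - 1628/1 = 2428/(-27) - 1628*1 = 2428*(-1/27) - 1628 = -2428/27 - 1628 = -46384/27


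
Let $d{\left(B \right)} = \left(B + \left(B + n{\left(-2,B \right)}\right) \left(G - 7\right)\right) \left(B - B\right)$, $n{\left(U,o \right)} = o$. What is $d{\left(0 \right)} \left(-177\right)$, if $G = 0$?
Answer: $0$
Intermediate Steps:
$d{\left(B \right)} = 0$ ($d{\left(B \right)} = \left(B + \left(B + B\right) \left(0 - 7\right)\right) \left(B - B\right) = \left(B + 2 B \left(-7\right)\right) 0 = \left(B - 14 B\right) 0 = - 13 B 0 = 0$)
$d{\left(0 \right)} \left(-177\right) = 0 \left(-177\right) = 0$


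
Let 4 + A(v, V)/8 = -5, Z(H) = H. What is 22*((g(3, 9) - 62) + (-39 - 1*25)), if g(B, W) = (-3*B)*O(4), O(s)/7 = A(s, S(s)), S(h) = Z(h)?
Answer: 97020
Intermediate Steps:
S(h) = h
A(v, V) = -72 (A(v, V) = -32 + 8*(-5) = -32 - 40 = -72)
O(s) = -504 (O(s) = 7*(-72) = -504)
g(B, W) = 1512*B (g(B, W) = -3*B*(-504) = 1512*B)
22*((g(3, 9) - 62) + (-39 - 1*25)) = 22*((1512*3 - 62) + (-39 - 1*25)) = 22*((4536 - 62) + (-39 - 25)) = 22*(4474 - 64) = 22*4410 = 97020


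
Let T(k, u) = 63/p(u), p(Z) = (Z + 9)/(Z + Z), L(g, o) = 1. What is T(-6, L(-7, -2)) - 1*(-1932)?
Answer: 9723/5 ≈ 1944.6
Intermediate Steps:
p(Z) = (9 + Z)/(2*Z) (p(Z) = (9 + Z)/((2*Z)) = (9 + Z)*(1/(2*Z)) = (9 + Z)/(2*Z))
T(k, u) = 126*u/(9 + u) (T(k, u) = 63/(((9 + u)/(2*u))) = 63*(2*u/(9 + u)) = 126*u/(9 + u))
T(-6, L(-7, -2)) - 1*(-1932) = 126*1/(9 + 1) - 1*(-1932) = 126*1/10 + 1932 = 126*1*(⅒) + 1932 = 63/5 + 1932 = 9723/5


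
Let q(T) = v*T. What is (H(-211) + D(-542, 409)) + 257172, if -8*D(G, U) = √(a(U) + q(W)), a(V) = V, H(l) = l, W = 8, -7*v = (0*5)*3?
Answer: 256961 - √409/8 ≈ 2.5696e+5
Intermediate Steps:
v = 0 (v = -0*5*3/7 = -0*3 = -⅐*0 = 0)
q(T) = 0 (q(T) = 0*T = 0)
D(G, U) = -√U/8 (D(G, U) = -√(U + 0)/8 = -√U/8)
(H(-211) + D(-542, 409)) + 257172 = (-211 - √409/8) + 257172 = 256961 - √409/8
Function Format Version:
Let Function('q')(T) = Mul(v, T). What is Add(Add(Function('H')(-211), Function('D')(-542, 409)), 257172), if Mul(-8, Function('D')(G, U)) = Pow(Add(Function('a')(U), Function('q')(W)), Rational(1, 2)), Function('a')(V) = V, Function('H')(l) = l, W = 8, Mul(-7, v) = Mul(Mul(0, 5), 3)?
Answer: Add(256961, Mul(Rational(-1, 8), Pow(409, Rational(1, 2)))) ≈ 2.5696e+5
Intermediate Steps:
v = 0 (v = Mul(Rational(-1, 7), Mul(Mul(0, 5), 3)) = Mul(Rational(-1, 7), Mul(0, 3)) = Mul(Rational(-1, 7), 0) = 0)
Function('q')(T) = 0 (Function('q')(T) = Mul(0, T) = 0)
Function('D')(G, U) = Mul(Rational(-1, 8), Pow(U, Rational(1, 2))) (Function('D')(G, U) = Mul(Rational(-1, 8), Pow(Add(U, 0), Rational(1, 2))) = Mul(Rational(-1, 8), Pow(U, Rational(1, 2))))
Add(Add(Function('H')(-211), Function('D')(-542, 409)), 257172) = Add(Add(-211, Mul(Rational(-1, 8), Pow(409, Rational(1, 2)))), 257172) = Add(256961, Mul(Rational(-1, 8), Pow(409, Rational(1, 2))))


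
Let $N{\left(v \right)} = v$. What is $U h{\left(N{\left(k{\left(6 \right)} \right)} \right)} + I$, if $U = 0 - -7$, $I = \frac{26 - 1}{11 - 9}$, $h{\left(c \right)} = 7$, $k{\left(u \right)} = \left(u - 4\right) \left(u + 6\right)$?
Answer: $\frac{123}{2} \approx 61.5$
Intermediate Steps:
$k{\left(u \right)} = \left(-4 + u\right) \left(6 + u\right)$
$I = \frac{25}{2} \approx 12.5$
$U = 7$ ($U = 0 + 7 = 7$)
$U h{\left(N{\left(k{\left(6 \right)} \right)} \right)} + I = 7 \cdot 7 + \frac{25}{2} = 49 + \frac{25}{2} = \frac{123}{2}$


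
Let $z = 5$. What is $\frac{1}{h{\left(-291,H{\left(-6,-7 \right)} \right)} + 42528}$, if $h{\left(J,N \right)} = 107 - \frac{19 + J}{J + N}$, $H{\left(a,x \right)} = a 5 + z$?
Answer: $\frac{79}{3368097} \approx 2.3455 \cdot 10^{-5}$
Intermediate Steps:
$H{\left(a,x \right)} = 5 + 5 a$ ($H{\left(a,x \right)} = a 5 + 5 = 5 a + 5 = 5 + 5 a$)
$h{\left(J,N \right)} = 107 - \frac{19 + J}{J + N}$
$\frac{1}{h{\left(-291,H{\left(-6,-7 \right)} \right)} + 42528} = \frac{1}{\frac{-19 + 106 \left(-291\right) + 107 \left(5 + 5 \left(-6\right)\right)}{-291 + \left(5 + 5 \left(-6\right)\right)} + 42528} = \frac{1}{\frac{-19 - 30846 + 107 \left(5 - 30\right)}{-291 + \left(5 - 30\right)} + 42528} = \frac{1}{\frac{-19 - 30846 + 107 \left(-25\right)}{-291 - 25} + 42528} = \frac{1}{\frac{-19 - 30846 - 2675}{-316} + 42528} = \frac{1}{\left(- \frac{1}{316}\right) \left(-33540\right) + 42528} = \frac{1}{\frac{8385}{79} + 42528} = \frac{1}{\frac{3368097}{79}} = \frac{79}{3368097}$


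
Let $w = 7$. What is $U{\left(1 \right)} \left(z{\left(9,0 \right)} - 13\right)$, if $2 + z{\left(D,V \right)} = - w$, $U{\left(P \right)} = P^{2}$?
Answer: $-22$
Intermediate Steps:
$z{\left(D,V \right)} = -9$ ($z{\left(D,V \right)} = -2 - 7 = -9$)
$U{\left(1 \right)} \left(z{\left(9,0 \right)} - 13\right) = 1^{2} \left(-9 - 13\right) = 1 \left(-22\right) = -22$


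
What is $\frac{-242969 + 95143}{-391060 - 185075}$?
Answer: $\frac{21118}{82305} \approx 0.25658$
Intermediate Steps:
$\frac{-242969 + 95143}{-391060 - 185075} = - \frac{147826}{-576135} = \left(-147826\right) \left(- \frac{1}{576135}\right) = \frac{21118}{82305}$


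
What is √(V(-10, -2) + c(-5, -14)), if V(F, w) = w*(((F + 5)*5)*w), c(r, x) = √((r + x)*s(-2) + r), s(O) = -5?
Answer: √(-100 + 3*√10) ≈ 9.5138*I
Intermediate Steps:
c(r, x) = √(-5*x - 4*r) (c(r, x) = √((r + x)*(-5) + r) = √((-5*r - 5*x) + r) = √(-5*x - 4*r))
V(F, w) = w²*(25 + 5*F) (V(F, w) = w*(((5 + F)*5)*w) = w*((25 + 5*F)*w) = w*(w*(25 + 5*F)) = w²*(25 + 5*F))
√(V(-10, -2) + c(-5, -14)) = √(5*(-2)²*(5 - 10) + √(-5*(-14) - 4*(-5))) = √(5*4*(-5) + √(70 + 20)) = √(-100 + √90) = √(-100 + 3*√10)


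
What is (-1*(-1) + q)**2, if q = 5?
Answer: 36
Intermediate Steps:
(-1*(-1) + q)**2 = (-1*(-1) + 5)**2 = (1 + 5)**2 = 6**2 = 36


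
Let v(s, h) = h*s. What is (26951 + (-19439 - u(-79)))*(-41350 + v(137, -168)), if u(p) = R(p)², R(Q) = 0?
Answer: -483517392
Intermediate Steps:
u(p) = 0 (u(p) = 0² = 0)
(26951 + (-19439 - u(-79)))*(-41350 + v(137, -168)) = (26951 + (-19439 - 1*0))*(-41350 - 168*137) = (26951 + (-19439 + 0))*(-41350 - 23016) = (26951 - 19439)*(-64366) = 7512*(-64366) = -483517392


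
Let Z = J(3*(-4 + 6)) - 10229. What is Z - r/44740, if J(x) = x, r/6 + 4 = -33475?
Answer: -228588073/22370 ≈ -10219.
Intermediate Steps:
r = -200874 (r = -24 + 6*(-33475) = -24 - 200850 = -200874)
Z = -10223 (Z = 3*(-4 + 6) - 10229 = 3*2 - 10229 = 6 - 10229 = -10223)
Z - r/44740 = -10223 - (-200874)/44740 = -10223 - 1*(-100437/22370) = -10223 + 100437/22370 = -228588073/22370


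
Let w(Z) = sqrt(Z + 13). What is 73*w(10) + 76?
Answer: 76 + 73*sqrt(23) ≈ 426.10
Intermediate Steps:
w(Z) = sqrt(13 + Z)
73*w(10) + 76 = 73*sqrt(13 + 10) + 76 = 73*sqrt(23) + 76 = 76 + 73*sqrt(23)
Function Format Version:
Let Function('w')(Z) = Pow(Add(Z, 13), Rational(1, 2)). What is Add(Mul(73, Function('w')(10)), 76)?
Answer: Add(76, Mul(73, Pow(23, Rational(1, 2)))) ≈ 426.10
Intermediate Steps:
Function('w')(Z) = Pow(Add(13, Z), Rational(1, 2))
Add(Mul(73, Function('w')(10)), 76) = Add(Mul(73, Pow(Add(13, 10), Rational(1, 2))), 76) = Add(Mul(73, Pow(23, Rational(1, 2))), 76) = Add(76, Mul(73, Pow(23, Rational(1, 2))))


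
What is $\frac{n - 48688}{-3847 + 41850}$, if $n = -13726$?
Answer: $- \frac{62414}{38003} \approx -1.6423$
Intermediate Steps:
$\frac{n - 48688}{-3847 + 41850} = \frac{-13726 - 48688}{-3847 + 41850} = - \frac{62414}{38003}$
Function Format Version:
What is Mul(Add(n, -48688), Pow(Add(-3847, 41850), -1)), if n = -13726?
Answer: Rational(-62414, 38003) ≈ -1.6423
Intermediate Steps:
Mul(Add(n, -48688), Pow(Add(-3847, 41850), -1)) = Mul(Add(-13726, -48688), Pow(Add(-3847, 41850), -1)) = Mul(-62414, Pow(38003, -1)) = Mul(-62414, Rational(1, 38003)) = Rational(-62414, 38003)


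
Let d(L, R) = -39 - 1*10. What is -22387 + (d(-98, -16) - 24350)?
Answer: -46786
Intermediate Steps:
d(L, R) = -49 (d(L, R) = -39 - 10 = -49)
-22387 + (d(-98, -16) - 24350) = -22387 + (-49 - 24350) = -22387 - 24399 = -46786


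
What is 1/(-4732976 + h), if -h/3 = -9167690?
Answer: 1/22770094 ≈ 4.3917e-8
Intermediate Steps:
h = 27503070 (h = -3*(-9167690) = 27503070)
1/(-4732976 + h) = 1/(-4732976 + 27503070) = 1/22770094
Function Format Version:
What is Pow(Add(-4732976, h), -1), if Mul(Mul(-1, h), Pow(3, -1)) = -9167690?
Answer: Rational(1, 22770094) ≈ 4.3917e-8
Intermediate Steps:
h = 27503070 (h = Mul(-3, -9167690) = 27503070)
Pow(Add(-4732976, h), -1) = Pow(Add(-4732976, 27503070), -1) = Pow(22770094, -1) = Rational(1, 22770094)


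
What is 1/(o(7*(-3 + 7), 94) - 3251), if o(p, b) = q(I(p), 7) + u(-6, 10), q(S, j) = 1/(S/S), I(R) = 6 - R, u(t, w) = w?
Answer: -1/3240 ≈ -0.00030864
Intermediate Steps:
q(S, j) = 1 (q(S, j) = 1/1 = 1)
o(p, b) = 11 (o(p, b) = 1 + 10 = 11)
1/(o(7*(-3 + 7), 94) - 3251) = 1/(11 - 3251) = 1/(-3240) = -1/3240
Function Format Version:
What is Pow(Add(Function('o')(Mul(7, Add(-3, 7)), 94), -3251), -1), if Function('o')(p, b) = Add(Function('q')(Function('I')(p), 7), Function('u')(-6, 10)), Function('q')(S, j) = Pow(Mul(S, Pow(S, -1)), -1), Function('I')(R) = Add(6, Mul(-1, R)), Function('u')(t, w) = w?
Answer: Rational(-1, 3240) ≈ -0.00030864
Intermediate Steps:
Function('q')(S, j) = 1 (Function('q')(S, j) = Pow(1, -1) = 1)
Function('o')(p, b) = 11 (Function('o')(p, b) = Add(1, 10) = 11)
Pow(Add(Function('o')(Mul(7, Add(-3, 7)), 94), -3251), -1) = Pow(Add(11, -3251), -1) = Pow(-3240, -1) = Rational(-1, 3240)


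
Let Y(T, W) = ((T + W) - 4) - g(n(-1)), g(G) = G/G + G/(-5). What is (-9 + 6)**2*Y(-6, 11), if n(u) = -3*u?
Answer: 27/5 ≈ 5.4000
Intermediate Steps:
g(G) = 1 - G/5 (g(G) = 1 + G*(-1/5) = 1 - G/5)
Y(T, W) = -22/5 + T + W (Y(T, W) = ((T + W) - 4) - (1 - (-3)*(-1)/5) = (-4 + T + W) - (1 - 1/5*3) = (-4 + T + W) - (1 - 3/5) = (-4 + T + W) - 1*2/5 = (-4 + T + W) - 2/5 = -22/5 + T + W)
(-9 + 6)**2*Y(-6, 11) = (-9 + 6)**2*(-22/5 - 6 + 11) = (-3)**2*(3/5) = 9*(3/5) = 27/5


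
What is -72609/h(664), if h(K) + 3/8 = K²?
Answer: -580872/3527165 ≈ -0.16469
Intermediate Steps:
h(K) = -3/8 + K²
-72609/h(664) = -72609/(-3/8 + 664²) = -72609/(-3/8 + 440896) = -72609/3527165/8 = -72609*8/3527165 = -580872/3527165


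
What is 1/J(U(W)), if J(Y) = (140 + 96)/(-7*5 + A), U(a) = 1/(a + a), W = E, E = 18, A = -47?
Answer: -41/118 ≈ -0.34746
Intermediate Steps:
W = 18
U(a) = 1/(2*a)
J(Y) = -118/41 (J(Y) = (140 + 96)/(-7*5 - 47) = 236/(-35 - 47) = 236/(-82) = 236*(-1/82) = -118/41)
1/J(U(W)) = 1/(-118/41) = -41/118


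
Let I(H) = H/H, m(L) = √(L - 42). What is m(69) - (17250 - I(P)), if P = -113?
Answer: -17249 + 3*√3 ≈ -17244.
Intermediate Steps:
m(L) = √(-42 + L)
I(H) = 1
m(69) - (17250 - I(P)) = √(-42 + 69) - (17250 - 1*1) = √27 - (17250 - 1) = 3*√3 - 1*17249 = 3*√3 - 17249 = -17249 + 3*√3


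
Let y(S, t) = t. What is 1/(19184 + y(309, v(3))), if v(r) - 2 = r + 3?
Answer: 1/19192 ≈ 5.2105e-5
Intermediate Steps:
v(r) = 5 + r (v(r) = 2 + (r + 3) = 2 + (3 + r) = 5 + r)
1/(19184 + y(309, v(3))) = 1/(19184 + (5 + 3)) = 1/(19184 + 8) = 1/19192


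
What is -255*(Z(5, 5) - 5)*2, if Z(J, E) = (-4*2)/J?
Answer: 3366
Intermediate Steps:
Z(J, E) = -8/J
-255*(Z(5, 5) - 5)*2 = -255*(-8/5 - 5)*2 = -(-1683)*2 = -255*(-66/5) = 3366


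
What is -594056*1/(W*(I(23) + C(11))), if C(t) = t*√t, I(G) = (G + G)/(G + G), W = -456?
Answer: -74257/75810 + 816827*√11/75810 ≈ 34.756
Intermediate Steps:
I(G) = 1 (I(G) = (2*G)/((2*G)) = (2*G)*(1/(2*G)) = 1)
C(t) = t^(3/2)
-594056*1/(W*(I(23) + C(11))) = -594056*(-1/(456*(1 + 11^(3/2)))) = -594056*(-1/(456*(1 + 11*√11))) = -594056/(-456 - 5016*√11)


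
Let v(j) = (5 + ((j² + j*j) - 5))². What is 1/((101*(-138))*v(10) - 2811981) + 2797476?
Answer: 1567515268879955/560331981 ≈ 2.7975e+6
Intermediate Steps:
v(j) = 4*j⁴ (v(j) = (5 + ((j² + j²) - 5))² = (5 + (2*j² - 5))² = (5 + (-5 + 2*j²))² = (2*j²)² = 4*j⁴)
1/((101*(-138))*v(10) - 2811981) + 2797476 = 1/((101*(-138))*(4*10⁴) - 2811981) + 2797476 = 1/(-55752*10000 - 2811981) + 2797476 = 1/(-13938*40000 - 2811981) + 2797476 = 1/(-557520000 - 2811981) + 2797476 = 1/(-560331981) + 2797476 = -1/560331981 + 2797476 = 1567515268879955/560331981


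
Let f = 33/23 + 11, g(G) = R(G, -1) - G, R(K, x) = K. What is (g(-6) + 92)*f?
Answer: 1144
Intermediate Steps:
g(G) = 0 (g(G) = G - G = 0)
f = 286/23 (f = 33*(1/23) + 11 = 33/23 + 11 = 286/23 ≈ 12.435)
(g(-6) + 92)*f = (0 + 92)*(286/23) = 92*(286/23) = 1144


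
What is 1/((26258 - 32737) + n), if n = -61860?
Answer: -1/68339 ≈ -1.4633e-5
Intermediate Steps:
1/((26258 - 32737) + n) = 1/((26258 - 32737) - 61860) = 1/(-6479 - 61860) = 1/(-68339) = -1/68339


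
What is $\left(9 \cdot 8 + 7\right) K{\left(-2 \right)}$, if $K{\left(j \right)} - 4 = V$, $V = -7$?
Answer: $-237$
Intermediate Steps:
$K{\left(j \right)} = -3$ ($K{\left(j \right)} = 4 - 7 = -3$)
$\left(9 \cdot 8 + 7\right) K{\left(-2 \right)} = \left(9 \cdot 8 + 7\right) \left(-3\right) = \left(72 + 7\right) \left(-3\right) = 79 \left(-3\right) = -237$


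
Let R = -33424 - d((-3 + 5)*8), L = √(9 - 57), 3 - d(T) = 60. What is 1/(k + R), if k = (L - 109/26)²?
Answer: 676*I/(-22576659*I + 22672*√3) ≈ -2.9942e-5 + 5.2081e-8*I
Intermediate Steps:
d(T) = -57 (d(T) = 3 - 1*60 = 3 - 60 = -57)
L = 4*I*√3 (L = √(-48) = 4*I*√3 ≈ 6.9282*I)
R = -33367 (R = -33424 - 1*(-57) = -33424 + 57 = -33367)
k = (-109/26 + 4*I*√3)² (k = (4*I*√3 - 109/26)² = (-109/26 + 4*I*√3)² ≈ -30.425 - 58.09*I)
1/(k + R) = 1/((109 - 104*I*√3)²/676 - 33367) = 1/(-33367 + (109 - 104*I*√3)²/676)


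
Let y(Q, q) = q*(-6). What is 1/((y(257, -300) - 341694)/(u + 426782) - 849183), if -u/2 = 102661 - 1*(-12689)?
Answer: -98041/83254920450 ≈ -1.1776e-6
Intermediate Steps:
y(Q, q) = -6*q
u = -230700 (u = -2*(102661 - 1*(-12689)) = -2*(102661 + 12689) = -2*115350 = -230700)
1/((y(257, -300) - 341694)/(u + 426782) - 849183) = 1/((-6*(-300) - 341694)/(-230700 + 426782) - 849183) = 1/((1800 - 341694)/196082 - 849183) = 1/(-339894*1/196082 - 849183) = 1/(-169947/98041 - 849183) = 1/(-83254920450/98041) = -98041/83254920450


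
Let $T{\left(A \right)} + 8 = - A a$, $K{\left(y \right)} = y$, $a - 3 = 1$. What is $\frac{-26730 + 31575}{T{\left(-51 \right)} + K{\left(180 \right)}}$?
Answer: $\frac{4845}{376} \approx 12.886$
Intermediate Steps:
$a = 4$ ($a = 3 + 1 = 4$)
$T{\left(A \right)} = -8 - 4 A$ ($T{\left(A \right)} = -8 + - A 4 = -8 - 4 A$)
$\frac{-26730 + 31575}{T{\left(-51 \right)} + K{\left(180 \right)}} = \frac{-26730 + 31575}{\left(-8 - -204\right) + 180} = \frac{4845}{\left(-8 + 204\right) + 180} = \frac{4845}{196 + 180} = \frac{4845}{376}$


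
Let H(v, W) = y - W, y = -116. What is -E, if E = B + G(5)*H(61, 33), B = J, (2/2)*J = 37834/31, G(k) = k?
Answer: -14739/31 ≈ -475.45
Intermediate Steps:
H(v, W) = -116 - W
J = 37834/31 ≈ 1220.5
B = 37834/31 ≈ 1220.5
E = 14739/31 (E = 37834/31 + 5*(-116 - 1*33) = 37834/31 + 5*(-116 - 33) = 37834/31 + 5*(-149) = 37834/31 - 745 = 14739/31 ≈ 475.45)
-E = -1*14739/31 = -14739/31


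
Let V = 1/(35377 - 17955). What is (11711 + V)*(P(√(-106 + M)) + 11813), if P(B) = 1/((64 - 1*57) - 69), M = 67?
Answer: 149431891238415/1080164 ≈ 1.3834e+8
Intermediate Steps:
V = 1/17422 ≈ 5.7399e-5
P(B) = -1/62 (P(B) = 1/((64 - 57) - 69) = 1/(7 - 69) = 1/(-62) = -1/62)
(11711 + V)*(P(√(-106 + M)) + 11813) = (11711 + 1/17422)*(-1/62 + 11813) = (204029043/17422)*(732405/62) = 149431891238415/1080164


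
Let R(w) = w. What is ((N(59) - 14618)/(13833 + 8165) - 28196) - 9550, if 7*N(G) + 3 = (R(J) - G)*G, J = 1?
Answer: -5812461307/153986 ≈ -37747.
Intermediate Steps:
N(G) = -3/7 + G*(1 - G)/7 (N(G) = -3/7 + ((1 - G)*G)/7 = -3/7 + (G*(1 - G))/7 = -3/7 + G*(1 - G)/7)
((N(59) - 14618)/(13833 + 8165) - 28196) - 9550 = (((-3/7 - 1/7*59**2 + (1/7)*59) - 14618)/(13833 + 8165) - 28196) - 9550 = (((-3/7 - 1/7*3481 + 59/7) - 14618)/21998 - 28196) - 9550 = (((-3/7 - 3481/7 + 59/7) - 14618)*(1/21998) - 28196) - 9550 = ((-3425/7 - 14618)*(1/21998) - 28196) - 9550 = (-105751/7*1/21998 - 28196) - 9550 = (-105751/153986 - 28196) - 9550 = -4341895007/153986 - 9550 = -5812461307/153986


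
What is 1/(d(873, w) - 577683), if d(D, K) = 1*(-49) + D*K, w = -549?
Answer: -1/1057009 ≈ -9.4607e-7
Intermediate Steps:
d(D, K) = -49 + D*K
1/(d(873, w) - 577683) = 1/((-49 + 873*(-549)) - 577683) = 1/((-49 - 479277) - 577683) = 1/(-479326 - 577683) = 1/(-1057009) = -1/1057009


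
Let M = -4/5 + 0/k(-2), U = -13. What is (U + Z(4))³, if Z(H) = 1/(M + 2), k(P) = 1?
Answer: -389017/216 ≈ -1801.0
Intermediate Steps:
M = -⅘ (M = -4/5 + 0/1 = -4*⅕ + 0*1 = -⅘ + 0 = -⅘ ≈ -0.80000)
Z(H) = ⅚ (Z(H) = 1/(-⅘ + 2) = 1/(6/5) = ⅚)
(U + Z(4))³ = (-13 + ⅚)³ = (-73/6)³ = -389017/216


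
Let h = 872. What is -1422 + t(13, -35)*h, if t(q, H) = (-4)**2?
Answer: 12530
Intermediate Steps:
t(q, H) = 16
-1422 + t(13, -35)*h = -1422 + 16*872 = -1422 + 13952 = 12530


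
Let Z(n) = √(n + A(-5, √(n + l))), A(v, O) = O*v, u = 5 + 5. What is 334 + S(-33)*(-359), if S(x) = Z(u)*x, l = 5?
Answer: 334 + 11847*√(10 - 5*√15) ≈ 334.0 + 36254.0*I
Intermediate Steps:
u = 10
Z(n) = √(n - 5*√(5 + n)) (Z(n) = √(n + √(n + 5)*(-5)) = √(n + √(5 + n)*(-5)) = √(n - 5*√(5 + n)))
S(x) = x*√(10 - 5*√15) (S(x) = √(10 - 5*√(5 + 10))*x = √(10 - 5*√15)*x = x*√(10 - 5*√15))
334 + S(-33)*(-359) = 334 - 33*√(10 - 5*√15)*(-359) = 334 + 11847*√(10 - 5*√15)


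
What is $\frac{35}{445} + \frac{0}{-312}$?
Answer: $\frac{7}{89} \approx 0.078652$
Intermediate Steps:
$\frac{35}{445} + \frac{0}{-312} = 35 \cdot \frac{1}{445} + 0 \left(- \frac{1}{312}\right) = \frac{7}{89} + 0 = \frac{7}{89}$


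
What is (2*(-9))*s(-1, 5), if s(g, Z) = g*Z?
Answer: 90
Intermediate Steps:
s(g, Z) = Z*g
(2*(-9))*s(-1, 5) = (2*(-9))*(5*(-1)) = -18*(-5) = 90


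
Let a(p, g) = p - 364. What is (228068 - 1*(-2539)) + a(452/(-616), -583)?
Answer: 35457309/154 ≈ 2.3024e+5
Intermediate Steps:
a(p, g) = -364 + p
(228068 - 1*(-2539)) + a(452/(-616), -583) = (228068 - 1*(-2539)) + (-364 + 452/(-616)) = (228068 + 2539) + (-364 + 452*(-1/616)) = 230607 + (-364 - 113/154) = 230607 - 56169/154 = 35457309/154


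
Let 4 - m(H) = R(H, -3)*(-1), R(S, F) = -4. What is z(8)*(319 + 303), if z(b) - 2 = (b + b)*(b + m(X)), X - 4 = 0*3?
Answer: 80860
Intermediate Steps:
X = 4 (X = 4 + 0*3 = 4 + 0 = 4)
m(H) = 0 (m(H) = 4 - (-4)*(-1) = 4 - 1*4 = 4 - 4 = 0)
z(b) = 2 + 2*b² (z(b) = 2 + (b + b)*(b + 0) = 2 + (2*b)*b = 2 + 2*b²)
z(8)*(319 + 303) = (2 + 2*8²)*(319 + 303) = (2 + 2*64)*622 = (2 + 128)*622 = 130*622 = 80860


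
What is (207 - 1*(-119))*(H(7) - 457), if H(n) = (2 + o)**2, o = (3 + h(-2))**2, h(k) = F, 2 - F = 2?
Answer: -109536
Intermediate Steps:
F = 0 (F = 2 - 1*2 = 2 - 2 = 0)
h(k) = 0
o = 9 (o = (3 + 0)**2 = 3**2 = 9)
H(n) = 121 (H(n) = (2 + 9)**2 = 11**2 = 121)
(207 - 1*(-119))*(H(7) - 457) = (207 - 1*(-119))*(121 - 457) = (207 + 119)*(-336) = 326*(-336) = -109536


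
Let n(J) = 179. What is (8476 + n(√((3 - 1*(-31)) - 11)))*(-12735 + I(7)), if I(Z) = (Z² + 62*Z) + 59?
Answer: -105530415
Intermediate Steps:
I(Z) = 59 + Z² + 62*Z
(8476 + n(√((3 - 1*(-31)) - 11)))*(-12735 + I(7)) = (8476 + 179)*(-12735 + (59 + 7² + 62*7)) = 8655*(-12735 + (59 + 49 + 434)) = 8655*(-12735 + 542) = 8655*(-12193) = -105530415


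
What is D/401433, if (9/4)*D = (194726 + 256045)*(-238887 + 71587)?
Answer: -100551984400/1204299 ≈ -83494.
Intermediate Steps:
D = -100551984400/3 (D = 4*((194726 + 256045)*(-238887 + 71587))/9 = 4*(450771*(-167300))/9 = (4/9)*(-75413988300) = -100551984400/3 ≈ -3.3517e+10)
D/401433 = -100551984400/3/401433 = -100551984400/3*1/401433 = -100551984400/1204299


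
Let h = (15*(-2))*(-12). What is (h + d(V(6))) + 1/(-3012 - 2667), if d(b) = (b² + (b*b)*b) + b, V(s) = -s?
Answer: 988145/5679 ≈ 174.00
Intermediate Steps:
h = 360 (h = -30*(-12) = 360)
d(b) = b + b² + b³ (d(b) = (b² + b²*b) + b = (b² + b³) + b = b + b² + b³)
(h + d(V(6))) + 1/(-3012 - 2667) = (360 + (-1*6)*(1 - 1*6 + (-1*6)²)) + 1/(-3012 - 2667) = (360 - 6*(1 - 6 + (-6)²)) + 1/(-5679) = (360 - 6*(1 - 6 + 36)) - 1/5679 = (360 - 6*31) - 1/5679 = (360 - 186) - 1/5679 = 174 - 1/5679 = 988145/5679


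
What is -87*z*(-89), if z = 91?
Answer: 704613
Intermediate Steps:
-87*z*(-89) = -87*91*(-89) = -7917*(-89) = 704613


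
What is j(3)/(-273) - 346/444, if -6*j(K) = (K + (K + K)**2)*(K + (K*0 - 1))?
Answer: -379/518 ≈ -0.73166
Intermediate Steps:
j(K) = -(-1 + K)*(K + 4*K**2)/6 (j(K) = -(K + (K + K)**2)*(K + (K*0 - 1))/6 = -(K + (2*K)**2)*(K + (0 - 1))/6 = -(K + 4*K**2)*(K - 1)/6 = -(K + 4*K**2)*(-1 + K)/6 = -(-1 + K)*(K + 4*K**2)/6)
j(3)/(-273) - 346/444 = ((1/6)*3*(1 - 4*3**2 + 3*3))/(-273) - 346/444 = ((1/6)*3*(1 - 4*9 + 9))*(-1/273) - 346*1/444 = ((1/6)*3*(1 - 36 + 9))*(-1/273) - 173/222 = ((1/6)*3*(-26))*(-1/273) - 173/222 = -13*(-1/273) - 173/222 = 1/21 - 173/222 = -379/518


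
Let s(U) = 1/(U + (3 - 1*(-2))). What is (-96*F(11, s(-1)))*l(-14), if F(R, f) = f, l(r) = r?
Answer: 336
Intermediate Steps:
s(U) = 1/(5 + U) (s(U) = 1/(U + (3 + 2)) = 1/(U + 5) = 1/(5 + U))
(-96*F(11, s(-1)))*l(-14) = -96/(5 - 1)*(-14) = -96/4*(-14) = -96*¼*(-14) = -24*(-14) = 336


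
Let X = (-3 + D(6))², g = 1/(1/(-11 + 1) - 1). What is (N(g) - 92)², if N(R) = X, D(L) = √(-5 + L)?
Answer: 7744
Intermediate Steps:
g = -10/11 (g = 1/(1/(-10) - 1) = 1/(-⅒ - 1) = 1/(-11/10) = -10/11 ≈ -0.90909)
X = 4 (X = (-3 + √(-5 + 6))² = (-3 + √1)² = (-3 + 1)² = (-2)² = 4)
N(R) = 4
(N(g) - 92)² = (4 - 92)² = (-88)² = 7744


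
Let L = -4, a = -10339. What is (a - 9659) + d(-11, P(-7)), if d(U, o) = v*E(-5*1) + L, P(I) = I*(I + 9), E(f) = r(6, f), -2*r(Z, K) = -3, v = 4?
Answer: -19996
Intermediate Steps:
r(Z, K) = 3/2 (r(Z, K) = -½*(-3) = 3/2)
E(f) = 3/2
P(I) = I*(9 + I)
d(U, o) = 2 (d(U, o) = 4*(3/2) - 4 = 6 - 4 = 2)
(a - 9659) + d(-11, P(-7)) = (-10339 - 9659) + 2 = -19998 + 2 = -19996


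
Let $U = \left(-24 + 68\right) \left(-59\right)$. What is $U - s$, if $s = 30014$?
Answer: $-32610$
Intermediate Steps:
$U = -2596$ ($U = 44 \left(-59\right) = -2596$)
$U - s = -2596 - 30014 = -32610$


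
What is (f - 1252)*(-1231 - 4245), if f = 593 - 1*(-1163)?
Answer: -2759904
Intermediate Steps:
f = 1756 (f = 593 + 1163 = 1756)
(f - 1252)*(-1231 - 4245) = (1756 - 1252)*(-1231 - 4245) = 504*(-5476) = -2759904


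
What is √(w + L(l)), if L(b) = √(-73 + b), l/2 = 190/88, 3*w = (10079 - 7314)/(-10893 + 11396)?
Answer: √(2019434340 + 50095782*I*√33242)/33198 ≈ 2.2716 + 1.8242*I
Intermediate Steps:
w = 2765/1509 (w = ((10079 - 7314)/(-10893 + 11396))/3 = (2765/503)/3 = (2765*(1/503))/3 = (⅓)*(2765/503) = 2765/1509 ≈ 1.8323)
l = 95/22 (l = 2*(190/88) = 2*(190*(1/88)) = 2*(95/44) = 95/22 ≈ 4.3182)
√(w + L(l)) = √(2765/1509 + √(-73 + 95/22)) = √(2765/1509 + √(-1511/22)) = √(2765/1509 + I*√33242/22)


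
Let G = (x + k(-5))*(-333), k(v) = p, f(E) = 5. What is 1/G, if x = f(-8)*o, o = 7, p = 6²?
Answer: -1/23643 ≈ -4.2296e-5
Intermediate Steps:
p = 36
k(v) = 36
x = 35 (x = 5*7 = 35)
G = -23643 (G = (35 + 36)*(-333) = 71*(-333) = -23643)
1/G = 1/(-23643) = -1/23643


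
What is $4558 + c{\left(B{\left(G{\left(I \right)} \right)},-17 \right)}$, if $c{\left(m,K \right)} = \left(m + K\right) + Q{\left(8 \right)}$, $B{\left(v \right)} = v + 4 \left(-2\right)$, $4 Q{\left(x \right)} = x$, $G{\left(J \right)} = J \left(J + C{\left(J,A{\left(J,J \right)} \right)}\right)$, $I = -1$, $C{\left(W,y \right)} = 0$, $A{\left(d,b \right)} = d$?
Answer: $4536$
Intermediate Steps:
$G{\left(J \right)} = J^{2}$ ($G{\left(J \right)} = J \left(J + 0\right) = J J = J^{2}$)
$Q{\left(x \right)} = \frac{x}{4}$
$B{\left(v \right)} = -8 + v$ ($B{\left(v \right)} = v - 8 = -8 + v$)
$c{\left(m,K \right)} = 2 + K + m$ ($c{\left(m,K \right)} = \left(m + K\right) + \frac{1}{4} \cdot 8 = \left(K + m\right) + 2 = 2 + K + m$)
$4558 + c{\left(B{\left(G{\left(I \right)} \right)},-17 \right)} = 4558 - \left(23 - 1\right) = 4558 + \left(2 - 17 + \left(-8 + 1\right)\right) = 4558 - 22 = 4536$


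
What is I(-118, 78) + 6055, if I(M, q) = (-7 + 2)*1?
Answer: 6050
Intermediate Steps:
I(M, q) = -5 (I(M, q) = -5*1 = -5)
I(-118, 78) + 6055 = -5 + 6055 = 6050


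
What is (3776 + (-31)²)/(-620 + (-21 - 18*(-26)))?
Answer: -4737/173 ≈ -27.382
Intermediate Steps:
(3776 + (-31)²)/(-620 + (-21 - 18*(-26))) = (3776 + 961)/(-620 + (-21 + 468)) = 4737/(-620 + 447) = 4737/(-173) = 4737*(-1/173) = -4737/173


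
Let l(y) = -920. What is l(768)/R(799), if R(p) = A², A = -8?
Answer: -115/8 ≈ -14.375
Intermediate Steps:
R(p) = 64 (R(p) = (-8)² = 64)
l(768)/R(799) = -920/64 = -920*1/64 = -115/8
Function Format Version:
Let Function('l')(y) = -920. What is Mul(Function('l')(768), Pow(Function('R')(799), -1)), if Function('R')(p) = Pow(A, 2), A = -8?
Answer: Rational(-115, 8) ≈ -14.375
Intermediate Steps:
Function('R')(p) = 64 (Function('R')(p) = Pow(-8, 2) = 64)
Mul(Function('l')(768), Pow(Function('R')(799), -1)) = Mul(-920, Pow(64, -1)) = Mul(-920, Rational(1, 64)) = Rational(-115, 8)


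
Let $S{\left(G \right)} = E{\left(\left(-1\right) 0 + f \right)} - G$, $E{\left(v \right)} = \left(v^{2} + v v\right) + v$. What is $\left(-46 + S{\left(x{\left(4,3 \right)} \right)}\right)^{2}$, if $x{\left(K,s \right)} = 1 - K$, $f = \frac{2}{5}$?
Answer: $\frac{1117249}{625} \approx 1787.6$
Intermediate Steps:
$f = \frac{2}{5}$ ($f = 2 \cdot \frac{1}{5} = \frac{2}{5} \approx 0.4$)
$E{\left(v \right)} = v + 2 v^{2}$ ($E{\left(v \right)} = \left(v^{2} + v^{2}\right) + v = 2 v^{2} + v = v + 2 v^{2}$)
$S{\left(G \right)} = \frac{18}{25} - G$ ($S{\left(G \right)} = \left(\left(-1\right) 0 + \frac{2}{5}\right) \left(1 + 2 \left(\left(-1\right) 0 + \frac{2}{5}\right)\right) - G = \left(0 + \frac{2}{5}\right) \left(1 + 2 \left(0 + \frac{2}{5}\right)\right) - G = \frac{2 \left(1 + 2 \cdot \frac{2}{5}\right)}{5} - G = \frac{2 \left(1 + \frac{4}{5}\right)}{5} - G = \frac{2}{5} \cdot \frac{9}{5} - G = \frac{18}{25} - G$)
$\left(-46 + S{\left(x{\left(4,3 \right)} \right)}\right)^{2} = \left(-46 + \left(\frac{18}{25} - \left(1 - 4\right)\right)\right)^{2} = \left(-46 + \left(\frac{18}{25} - -3\right)\right)^{2} = \left(-46 + \left(\frac{18}{25} + 3\right)\right)^{2} = \left(-46 + \frac{93}{25}\right)^{2} = \left(- \frac{1057}{25}\right)^{2} = \frac{1117249}{625}$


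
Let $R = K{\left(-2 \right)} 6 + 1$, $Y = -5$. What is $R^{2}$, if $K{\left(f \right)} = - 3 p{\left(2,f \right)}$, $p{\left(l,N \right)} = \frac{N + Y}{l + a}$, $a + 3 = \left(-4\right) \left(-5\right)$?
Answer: $\frac{21025}{361} \approx 58.241$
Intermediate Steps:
$a = 17$ ($a = -3 - -20 = -3 + 20 = 17$)
$p{\left(l,N \right)} = \frac{-5 + N}{17 + l}$ ($p{\left(l,N \right)} = \frac{N - 5}{l + 17} = \frac{-5 + N}{17 + l}$)
$K{\left(f \right)} = \frac{15}{19} - \frac{3 f}{19}$ ($K{\left(f \right)} = - 3 \frac{-5 + f}{17 + 2} = - 3 \frac{-5 + f}{19} = - 3 \left(- \frac{5}{19} + \frac{f}{19}\right) = \frac{15}{19} - \frac{3 f}{19}$)
$R = \frac{145}{19}$ ($R = \left(\frac{15}{19} - - \frac{6}{19}\right) 6 + 1 = \left(\frac{15}{19} + \frac{6}{19}\right) 6 + 1 = \frac{21}{19} \cdot 6 + 1 = \frac{126}{19} + 1 = \frac{145}{19} \approx 7.6316$)
$R^{2} = \left(\frac{145}{19}\right)^{2} = \frac{21025}{361}$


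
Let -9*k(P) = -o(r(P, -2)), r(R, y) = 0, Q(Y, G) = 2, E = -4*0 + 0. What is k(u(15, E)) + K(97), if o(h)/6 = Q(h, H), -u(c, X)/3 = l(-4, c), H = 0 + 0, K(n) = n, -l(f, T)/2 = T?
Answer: 295/3 ≈ 98.333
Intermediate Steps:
E = 0 (E = 0 + 0 = 0)
l(f, T) = -2*T
H = 0
u(c, X) = 6*c (u(c, X) = -(-6)*c = 6*c)
o(h) = 12 (o(h) = 6*2 = 12)
k(P) = 4/3 (k(P) = -(-1)*12/9 = -1/9*(-12) = 4/3)
k(u(15, E)) + K(97) = 4/3 + 97 = 295/3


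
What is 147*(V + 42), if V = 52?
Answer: 13818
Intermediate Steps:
147*(V + 42) = 147*(52 + 42) = 147*94 = 13818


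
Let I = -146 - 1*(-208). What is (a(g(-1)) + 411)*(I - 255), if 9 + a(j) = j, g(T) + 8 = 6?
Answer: -77200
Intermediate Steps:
g(T) = -2 (g(T) = -8 + 6 = -2)
I = 62 (I = -146 + 208 = 62)
a(j) = -9 + j
(a(g(-1)) + 411)*(I - 255) = ((-9 - 2) + 411)*(62 - 255) = (-11 + 411)*(-193) = 400*(-193) = -77200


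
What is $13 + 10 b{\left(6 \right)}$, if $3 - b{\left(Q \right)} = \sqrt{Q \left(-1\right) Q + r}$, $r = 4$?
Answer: $43 - 40 i \sqrt{2} \approx 43.0 - 56.569 i$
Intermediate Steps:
$b{\left(Q \right)} = 3 - \sqrt{4 - Q^{2}}$ ($b{\left(Q \right)} = 3 - \sqrt{Q \left(-1\right) Q + 4} = 3 - \sqrt{- Q Q + 4} = 3 - \sqrt{- Q^{2} + 4} = 3 - \sqrt{4 - Q^{2}}$)
$13 + 10 b{\left(6 \right)} = 13 + 10 \left(3 - \sqrt{4 - 6^{2}}\right) = 13 + 10 \left(3 - \sqrt{4 - 36}\right) = 13 + 10 \left(3 - \sqrt{-32}\right) = 13 + 10 \left(3 - 4 i \sqrt{2}\right) = 13 + \left(30 - 40 i \sqrt{2}\right) = 43 - 40 i \sqrt{2}$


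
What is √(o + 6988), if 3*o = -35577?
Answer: I*√4871 ≈ 69.793*I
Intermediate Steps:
o = -11859 (o = (⅓)*(-35577) = -11859)
√(o + 6988) = √(-11859 + 6988) = √(-4871) = I*√4871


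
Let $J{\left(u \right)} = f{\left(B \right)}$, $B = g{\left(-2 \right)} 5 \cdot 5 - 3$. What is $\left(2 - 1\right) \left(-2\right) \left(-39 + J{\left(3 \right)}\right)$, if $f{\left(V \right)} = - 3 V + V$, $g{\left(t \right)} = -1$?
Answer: $-34$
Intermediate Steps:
$B = -28$ ($B = - 5 \cdot 5 - 3 = \left(-1\right) 25 - 3 = -25 - 3 = -28$)
$f{\left(V \right)} = - 2 V$
$J{\left(u \right)} = 56$ ($J{\left(u \right)} = \left(-2\right) \left(-28\right) = 56$)
$\left(2 - 1\right) \left(-2\right) \left(-39 + J{\left(3 \right)}\right) = \left(2 - 1\right) \left(-2\right) \left(-39 + 56\right) = \left(2 - 1\right) \left(-2\right) 17 = 1 \left(-2\right) 17 = \left(-2\right) 17 = -34$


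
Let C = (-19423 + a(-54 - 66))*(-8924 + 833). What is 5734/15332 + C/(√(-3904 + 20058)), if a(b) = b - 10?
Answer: 2867/7666 + 158203323*√16154/16154 ≈ 1.2447e+6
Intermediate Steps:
a(b) = -10 + b
C = 158203323 (C = (-19423 + (-10 + (-54 - 66)))*(-8924 + 833) = (-19423 + (-10 - 120))*(-8091) = (-19423 - 130)*(-8091) = -19553*(-8091) = 158203323)
5734/15332 + C/(√(-3904 + 20058)) = 5734/15332 + 158203323/(√(-3904 + 20058)) = 5734*(1/15332) + 158203323/(√16154) = 2867/7666 + 158203323*(√16154/16154) = 2867/7666 + 158203323*√16154/16154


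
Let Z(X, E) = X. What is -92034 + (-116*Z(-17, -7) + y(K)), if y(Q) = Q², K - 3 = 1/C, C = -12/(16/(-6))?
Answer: -7294181/81 ≈ -90052.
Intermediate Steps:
C = 9/2 (C = -12/(16*(-⅙)) = -12/(-8/3) = -12*(-3/8) = 9/2 ≈ 4.5000)
K = 29/9 (K = 3 + 1/(9/2) = 3 + 2/9 = 29/9 ≈ 3.2222)
-92034 + (-116*Z(-17, -7) + y(K)) = -92034 + (-116*(-17) + (29/9)²) = -92034 + (1972 + 841/81) = -92034 + 160573/81 = -7294181/81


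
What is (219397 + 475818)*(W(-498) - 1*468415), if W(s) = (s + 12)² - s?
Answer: -161095915015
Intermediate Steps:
W(s) = (12 + s)² - s
(219397 + 475818)*(W(-498) - 1*468415) = (219397 + 475818)*(((12 - 498)² - 1*(-498)) - 1*468415) = 695215*(((-486)² + 498) - 468415) = 695215*((236196 + 498) - 468415) = 695215*(236694 - 468415) = 695215*(-231721) = -161095915015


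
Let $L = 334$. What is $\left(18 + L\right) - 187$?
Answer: $165$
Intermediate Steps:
$\left(18 + L\right) - 187 = \left(18 + 334\right) - 187 = 352 - 187 = 165$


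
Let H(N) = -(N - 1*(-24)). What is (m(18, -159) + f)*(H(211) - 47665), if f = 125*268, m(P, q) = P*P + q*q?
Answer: -2831129500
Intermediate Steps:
m(P, q) = P² + q²
H(N) = -24 - N (H(N) = -(N + 24) = -(24 + N) = -24 - N)
f = 33500
(m(18, -159) + f)*(H(211) - 47665) = ((18² + (-159)²) + 33500)*((-24 - 1*211) - 47665) = ((324 + 25281) + 33500)*((-24 - 211) - 47665) = (25605 + 33500)*(-235 - 47665) = 59105*(-47900) = -2831129500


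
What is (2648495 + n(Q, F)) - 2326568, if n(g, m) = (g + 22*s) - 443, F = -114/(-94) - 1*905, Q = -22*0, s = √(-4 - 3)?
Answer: 321484 + 22*I*√7 ≈ 3.2148e+5 + 58.207*I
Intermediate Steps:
s = I*√7 (s = √(-7) = I*√7 ≈ 2.6458*I)
Q = 0
F = -42478/47 (F = -114*(-1/94) - 905 = 57/47 - 905 = -42478/47 ≈ -903.79)
n(g, m) = -443 + g + 22*I*√7 (n(g, m) = (g + 22*(I*√7)) - 443 = (g + 22*I*√7) - 443 = -443 + g + 22*I*√7)
(2648495 + n(Q, F)) - 2326568 = (2648495 + (-443 + 0 + 22*I*√7)) - 2326568 = (2648495 + (-443 + 22*I*√7)) - 2326568 = (2648052 + 22*I*√7) - 2326568 = 321484 + 22*I*√7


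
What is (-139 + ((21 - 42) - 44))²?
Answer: 41616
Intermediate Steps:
(-139 + ((21 - 42) - 44))² = (-139 + (-21 - 44))² = (-139 - 65)² = (-204)² = 41616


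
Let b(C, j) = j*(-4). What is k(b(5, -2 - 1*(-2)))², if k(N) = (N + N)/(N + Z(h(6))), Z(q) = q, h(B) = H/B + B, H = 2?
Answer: 0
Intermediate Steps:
b(C, j) = -4*j
h(B) = B + 2/B (h(B) = 2/B + B = B + 2/B)
k(N) = 2*N/(19/3 + N) (k(N) = (N + N)/(N + (6 + 2/6)) = (2*N)/(N + (6 + 2*(⅙))) = (2*N)/(N + (6 + ⅓)) = (2*N)/(N + 19/3) = (2*N)/(19/3 + N) = 2*N/(19/3 + N))
k(b(5, -2 - 1*(-2)))² = (6*(-4*(-2 - 1*(-2)))/(19 + 3*(-4*(-2 - 1*(-2)))))² = (6*(-4*(-2 + 2))/(19 + 3*(-4*(-2 + 2))))² = (6*(-4*0)/(19 + 3*(-4*0)))² = (6*0/(19 + 3*0))² = (6*0/(19 + 0))² = (6*0/19)² = (6*0*(1/19))² = 0² = 0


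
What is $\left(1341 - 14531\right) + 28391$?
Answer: $15201$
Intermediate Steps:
$\left(1341 - 14531\right) + 28391 = -13190 + 28391 = 15201$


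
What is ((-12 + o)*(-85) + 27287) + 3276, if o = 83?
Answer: 24528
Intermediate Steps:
((-12 + o)*(-85) + 27287) + 3276 = ((-12 + 83)*(-85) + 27287) + 3276 = (71*(-85) + 27287) + 3276 = (-6035 + 27287) + 3276 = 21252 + 3276 = 24528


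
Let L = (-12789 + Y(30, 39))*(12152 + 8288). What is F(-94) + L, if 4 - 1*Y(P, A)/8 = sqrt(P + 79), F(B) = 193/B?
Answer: -24510789713/94 - 163520*sqrt(109) ≈ -2.6246e+8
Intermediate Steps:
Y(P, A) = 32 - 8*sqrt(79 + P) (Y(P, A) = 32 - 8*sqrt(P + 79) = 32 - 8*sqrt(79 + P))
L = -260753080 - 163520*sqrt(109) (L = (-12789 + (32 - 8*sqrt(79 + 30)))*(12152 + 8288) = (-12789 + (32 - 8*sqrt(109)))*20440 = (-12757 - 8*sqrt(109))*20440 = -260753080 - 163520*sqrt(109) ≈ -2.6246e+8)
F(-94) + L = 193/(-94) + (-260753080 - 163520*sqrt(109)) = 193*(-1/94) + (-260753080 - 163520*sqrt(109)) = -193/94 + (-260753080 - 163520*sqrt(109)) = -24510789713/94 - 163520*sqrt(109)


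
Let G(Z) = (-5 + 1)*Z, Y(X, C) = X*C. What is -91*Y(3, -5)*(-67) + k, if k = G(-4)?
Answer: -91439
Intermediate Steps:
Y(X, C) = C*X
G(Z) = -4*Z
k = 16 (k = -4*(-4) = 16)
-91*Y(3, -5)*(-67) + k = -91*(-5*3)*(-67) + 16 = -(-1365)*(-67) + 16 = -91*1005 + 16 = -91455 + 16 = -91439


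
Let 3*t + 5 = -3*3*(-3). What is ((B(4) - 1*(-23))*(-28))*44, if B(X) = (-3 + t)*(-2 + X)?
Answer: -117040/3 ≈ -39013.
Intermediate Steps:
t = 22/3 (t = -5/3 + (-3*3*(-3))/3 = -5/3 + (-9*(-3))/3 = -5/3 + (⅓)*27 = -5/3 + 9 = 22/3 ≈ 7.3333)
B(X) = -26/3 + 13*X/3 (B(X) = (-3 + 22/3)*(-2 + X) = 13*(-2 + X)/3 = -26/3 + 13*X/3)
((B(4) - 1*(-23))*(-28))*44 = (((-26/3 + (13/3)*4) - 1*(-23))*(-28))*44 = (((-26/3 + 52/3) + 23)*(-28))*44 = ((26/3 + 23)*(-28))*44 = ((95/3)*(-28))*44 = -2660/3*44 = -117040/3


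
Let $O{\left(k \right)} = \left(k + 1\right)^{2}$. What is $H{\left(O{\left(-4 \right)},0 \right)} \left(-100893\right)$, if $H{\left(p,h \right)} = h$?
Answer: $0$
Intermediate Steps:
$O{\left(k \right)} = \left(1 + k\right)^{2}$
$H{\left(O{\left(-4 \right)},0 \right)} \left(-100893\right) = 0 \left(-100893\right) = 0$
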